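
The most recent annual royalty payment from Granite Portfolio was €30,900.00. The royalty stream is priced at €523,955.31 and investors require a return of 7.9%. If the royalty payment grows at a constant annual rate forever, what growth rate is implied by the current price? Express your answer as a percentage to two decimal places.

1.89%

P = D₀(1+g)/(r−g) ⇒ P(r−g) = D₀(1+g) ⇒ g(P+D₀) = P·r − D₀
g = (P·r − D₀)/(P + D₀) = (€523,955.31×0.079 − €30,900.00) / (€523,955.31 + €30,900.00) = 0.018910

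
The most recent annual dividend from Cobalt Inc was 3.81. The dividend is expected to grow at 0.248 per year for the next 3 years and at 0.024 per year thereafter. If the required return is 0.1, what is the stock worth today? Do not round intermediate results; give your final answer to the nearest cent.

89.76

D_1 = 4.75488
D_2 = 5.93409
D_3 = 7.40574
Terminal value at year 3: TV = D_3×(1+g_2)/(r−g_2) = 7.58348/0.076 = 99.78266
P_0 = D_1/(1+r)^1 + D_2/(1+r)^2 + D_3/(1+r)^3 + TV/(1+r)^3
    = 4.32262 + 4.90421 + 5.56405 + 74.96819 = 89.75906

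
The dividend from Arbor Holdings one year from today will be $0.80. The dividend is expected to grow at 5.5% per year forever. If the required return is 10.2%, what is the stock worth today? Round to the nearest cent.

$17.02

Growing perpetuity: P = D₁ / (r − g) = $0.8000 / (0.102 − 0.055) = $17.02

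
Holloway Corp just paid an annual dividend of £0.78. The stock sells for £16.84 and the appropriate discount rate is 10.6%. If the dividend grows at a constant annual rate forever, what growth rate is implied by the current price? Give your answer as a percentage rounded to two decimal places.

P = D₀(1+g)/(r−g) ⇒ P(r−g) = D₀(1+g) ⇒ g(P+D₀) = P·r − D₀
g = (P·r − D₀)/(P + D₀) = (£16.84×0.106 − £0.78) / (£16.84 + £0.78) = 0.057040

5.70%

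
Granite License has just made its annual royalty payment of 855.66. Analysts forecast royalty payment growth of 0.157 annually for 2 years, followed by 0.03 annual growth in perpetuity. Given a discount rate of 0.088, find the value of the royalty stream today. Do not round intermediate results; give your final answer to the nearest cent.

D_1 = 989.99862
D_2 = 1145.42840
Terminal value at year 2: TV = D_2×(1+g_2)/(r−g_2) = 1179.79126/0.058 = 20341.22854
P_0 = D_1/(1+r)^1 + D_2/(1+r)^2 + TV/(1+r)^2
    = 909.92520 + 967.63186 + 17183.80709 = 19061.36415

19061.36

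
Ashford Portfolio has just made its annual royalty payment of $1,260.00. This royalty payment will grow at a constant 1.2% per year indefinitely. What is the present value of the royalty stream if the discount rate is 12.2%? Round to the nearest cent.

D₁ = D₀ × (1 + g) = $1,260.00 × 1.012 = $1,275.1200
Growing perpetuity: P = D₁ / (r − g) = $1,275.1200 / (0.122 − 0.012) = $11,592.00

$11592.00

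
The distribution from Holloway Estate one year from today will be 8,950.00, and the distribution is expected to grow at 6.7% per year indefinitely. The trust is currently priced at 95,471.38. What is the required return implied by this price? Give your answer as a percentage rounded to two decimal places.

P = D₁/(r − g) ⇒ r = D₁/P + g = 8,950.0000/95,471.38 + 0.067 = 0.093745 + 0.067 = 0.160745

16.07%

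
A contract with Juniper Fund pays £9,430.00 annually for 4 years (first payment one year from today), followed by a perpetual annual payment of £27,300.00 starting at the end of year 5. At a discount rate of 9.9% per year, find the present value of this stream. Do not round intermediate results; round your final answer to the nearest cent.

PV of 4-year annuity: £9,430.00 × [1 − (1+0.099)^−4] / 0.099 = 29956.65290
Perpetuity value at year 4: £27,300.00 / 0.099 = 275757.57576
PV of perpetuity: 275757.57576 / (1+0.099)^4 = 189032.58911
Total PV = 29956.65290 + 189032.58911 = 218989.24201

£218989.24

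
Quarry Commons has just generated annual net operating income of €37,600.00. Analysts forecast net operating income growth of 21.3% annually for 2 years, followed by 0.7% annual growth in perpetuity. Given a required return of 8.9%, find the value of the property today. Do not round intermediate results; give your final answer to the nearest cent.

D_1 = 45608.80000
D_2 = 55323.47440
Terminal value at year 2: TV = D_2×(1+g_2)/(r−g_2) = 55710.73872/0.082 = 679399.25269
P_0 = D_1/(1+r)^1 + D_2/(1+r)^2 + TV/(1+r)^2
    = 41881.35904 + 46650.21903 + 572887.44587 = 661419.02394

€661419.02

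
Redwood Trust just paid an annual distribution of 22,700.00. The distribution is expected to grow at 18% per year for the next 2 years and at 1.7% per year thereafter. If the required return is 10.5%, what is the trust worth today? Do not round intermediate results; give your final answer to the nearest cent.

D_1 = 26786.00000
D_2 = 31607.48000
Terminal value at year 2: TV = D_2×(1+g_2)/(r−g_2) = 32144.80716/0.088 = 365281.89955
P_0 = D_1/(1+r)^1 + D_2/(1+r)^2 + TV/(1+r)^2
    = 24240.72398 + 25886.02199 + 299160.04959 = 349286.79556

349286.80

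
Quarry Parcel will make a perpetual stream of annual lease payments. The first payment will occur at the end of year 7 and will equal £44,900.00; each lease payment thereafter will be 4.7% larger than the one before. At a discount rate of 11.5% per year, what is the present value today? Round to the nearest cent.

£343627.75

Value at end of year 6: C₁ / (r − g) = £44,900.00 / (0.115 − 0.047) = £660,294.1176
Discount to today: PV = £660,294.1176 / (1 + 0.115)^6 = £660,294.1176 / 1.921539 = £343,627.75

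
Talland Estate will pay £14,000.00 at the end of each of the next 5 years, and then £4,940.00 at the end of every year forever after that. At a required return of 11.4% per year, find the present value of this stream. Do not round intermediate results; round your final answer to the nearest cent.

£76483.94

PV of 5-year annuity: £14,000.00 × [1 − (1+0.114)^−5] / 0.114 = 51226.10508
Perpetuity value at year 5: £4,940.00 / 0.114 = 43333.33333
PV of perpetuity: 43333.33333 / (1+0.114)^5 = 25257.83625
Total PV = 51226.10508 + 25257.83625 = 76483.94134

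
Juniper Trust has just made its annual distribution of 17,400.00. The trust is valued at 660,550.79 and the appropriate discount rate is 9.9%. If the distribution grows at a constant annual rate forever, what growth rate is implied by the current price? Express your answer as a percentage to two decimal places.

7.08%

P = D₀(1+g)/(r−g) ⇒ P(r−g) = D₀(1+g) ⇒ g(P+D₀) = P·r − D₀
g = (P·r − D₀)/(P + D₀) = (660,550.79×0.099 − 17,400.00) / (660,550.79 + 17,400.00) = 0.070794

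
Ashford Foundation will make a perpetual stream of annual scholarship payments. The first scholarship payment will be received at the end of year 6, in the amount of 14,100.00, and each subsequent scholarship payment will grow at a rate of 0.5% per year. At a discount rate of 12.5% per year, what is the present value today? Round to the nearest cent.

65204.15

Value at end of year 5: C₁ / (r − g) = 14,100.00 / (0.125 − 0.005) = 117,500.0000
Discount to today: PV = 117,500.0000 / (1 + 0.125)^5 = 117,500.0000 / 1.802032 = 65,204.15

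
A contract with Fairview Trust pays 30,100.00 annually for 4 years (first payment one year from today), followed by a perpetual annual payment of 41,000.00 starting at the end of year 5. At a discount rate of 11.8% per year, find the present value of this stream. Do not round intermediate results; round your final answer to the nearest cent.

314210.58

PV of 4-year annuity: 30,100.00 × [1 − (1+0.118)^−4] / 0.118 = 91810.65495
Perpetuity value at year 4: 41,000.00 / 0.118 = 347457.62712
PV of perpetuity: 347457.62712 / (1+0.118)^4 = 222399.92436
Total PV = 91810.65495 + 222399.92436 = 314210.57931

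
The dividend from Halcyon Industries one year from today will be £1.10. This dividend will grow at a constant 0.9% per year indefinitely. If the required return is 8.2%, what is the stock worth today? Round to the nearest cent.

Growing perpetuity: P = D₁ / (r − g) = £1.1000 / (0.082 − 0.009) = £15.07

£15.07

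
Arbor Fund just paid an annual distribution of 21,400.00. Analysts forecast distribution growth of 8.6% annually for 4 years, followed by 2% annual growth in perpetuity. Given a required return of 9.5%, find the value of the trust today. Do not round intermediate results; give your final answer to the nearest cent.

D_1 = 23240.40000
D_2 = 25239.07440
D_3 = 27409.63480
D_4 = 29766.86339
Terminal value at year 4: TV = D_4×(1+g_2)/(r−g_2) = 30362.20066/0.075 = 404829.34212
P_0 = D_1/(1+r)^1 + D_2/(1+r)^2 + D_3/(1+r)^3 + D_4/(1+r)^4 + TV/(1+r)^4
    = 21224.10959 + 21049.66485 + 20876.65391 + 20705.06497 + 281588.88363 = 365444.37695

365444.38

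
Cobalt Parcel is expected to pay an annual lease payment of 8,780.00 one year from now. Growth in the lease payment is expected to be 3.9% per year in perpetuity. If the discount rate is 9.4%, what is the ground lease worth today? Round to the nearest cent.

Growing perpetuity: P = D₁ / (r − g) = 8,780.0000 / (0.094 − 0.039) = 159,636.36

159636.36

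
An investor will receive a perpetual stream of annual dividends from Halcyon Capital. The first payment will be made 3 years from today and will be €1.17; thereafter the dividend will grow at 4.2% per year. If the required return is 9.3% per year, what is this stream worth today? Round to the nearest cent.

€19.20

Value at end of year 2: C₁ / (r − g) = €1.17 / (0.093 − 0.042) = €22.9412
Discount to today: PV = €22.9412 / (1 + 0.093)^2 = €22.9412 / 1.194649 = €19.20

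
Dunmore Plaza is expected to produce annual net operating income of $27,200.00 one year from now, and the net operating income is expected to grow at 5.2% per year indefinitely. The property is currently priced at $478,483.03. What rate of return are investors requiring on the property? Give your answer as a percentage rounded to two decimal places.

P = D₁/(r − g) ⇒ r = D₁/P + g = $27,200.0000/$478,483.03 + 0.052 = 0.056846 + 0.052 = 0.108846

10.88%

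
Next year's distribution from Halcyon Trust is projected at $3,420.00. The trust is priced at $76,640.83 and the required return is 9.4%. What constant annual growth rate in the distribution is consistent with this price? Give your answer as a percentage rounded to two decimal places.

P = D₁/(r−g) ⇒ g = r − D₁/P = 0.094 − $3,420.00/$76,640.83 = 0.049376

4.94%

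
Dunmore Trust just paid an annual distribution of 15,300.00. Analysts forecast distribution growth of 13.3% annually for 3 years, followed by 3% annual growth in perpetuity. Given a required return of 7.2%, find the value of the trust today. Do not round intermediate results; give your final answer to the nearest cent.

D_1 = 17334.90000
D_2 = 19640.44170
D_3 = 22252.62045
Terminal value at year 3: TV = D_3×(1+g_2)/(r−g_2) = 22920.19906/0.042 = 545719.02523
P_0 = D_1/(1+r)^1 + D_2/(1+r)^2 + D_3/(1+r)^3 + TV/(1+r)^3
    = 16170.61567 + 17090.77197 + 18063.28792 + 442980.63224 = 494305.30780

494305.31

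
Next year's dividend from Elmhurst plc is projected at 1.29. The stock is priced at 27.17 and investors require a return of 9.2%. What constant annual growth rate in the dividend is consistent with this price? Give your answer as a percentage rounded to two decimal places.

P = D₁/(r−g) ⇒ g = r − D₁/P = 0.092 − 1.29/27.17 = 0.044521

4.45%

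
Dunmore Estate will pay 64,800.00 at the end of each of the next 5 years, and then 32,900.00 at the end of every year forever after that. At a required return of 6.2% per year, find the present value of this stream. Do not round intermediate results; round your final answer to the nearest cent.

664291.60

PV of 5-year annuity: 64,800.00 × [1 − (1+0.062)^−5] / 0.062 = 271482.42625
Perpetuity value at year 5: 32,900.00 / 0.062 = 530645.16129
PV of perpetuity: 530645.16129 / (1+0.062)^5 = 392809.17636
Total PV = 271482.42625 + 392809.17636 = 664291.60261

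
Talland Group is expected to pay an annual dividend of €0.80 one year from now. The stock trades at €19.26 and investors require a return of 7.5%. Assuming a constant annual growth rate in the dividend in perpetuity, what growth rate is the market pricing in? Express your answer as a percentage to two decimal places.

P = D₁/(r−g) ⇒ g = r − D₁/P = 0.075 − €0.80/€19.26 = 0.033463

3.35%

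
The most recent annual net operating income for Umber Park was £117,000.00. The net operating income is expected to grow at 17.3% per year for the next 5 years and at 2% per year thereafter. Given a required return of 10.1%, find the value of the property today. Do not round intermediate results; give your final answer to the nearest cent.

£2732620.67

D_1 = 137241.00000
D_2 = 160983.69300
D_3 = 188833.87189
D_4 = 221502.13173
D_5 = 259822.00051
Terminal value at year 5: TV = D_5×(1+g_2)/(r−g_2) = 265018.44052/0.081 = 3271832.59907
P_0 = D_1/(1+r)^1 + D_2/(1+r)^2 + D_3/(1+r)^3 + D_4/(1+r)^4 + D_5/(1+r)^5 + TV/(1+r)^5
    = 124651.22616 + 132802.80498 + 141487.45708 + 150740.04283 + 160597.70230 + 2022341.43640 = 2732620.66975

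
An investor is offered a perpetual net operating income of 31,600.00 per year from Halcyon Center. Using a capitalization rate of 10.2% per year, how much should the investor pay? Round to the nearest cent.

309803.92

Level perpetuity: PV = C / r = 31,600.00 / 0.102 = 309,803.92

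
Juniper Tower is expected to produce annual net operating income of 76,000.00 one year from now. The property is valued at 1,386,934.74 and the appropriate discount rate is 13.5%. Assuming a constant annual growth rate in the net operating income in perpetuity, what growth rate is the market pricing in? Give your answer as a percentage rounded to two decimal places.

P = D₁/(r−g) ⇒ g = r − D₁/P = 0.135 − 76,000.00/1,386,934.74 = 0.080203

8.02%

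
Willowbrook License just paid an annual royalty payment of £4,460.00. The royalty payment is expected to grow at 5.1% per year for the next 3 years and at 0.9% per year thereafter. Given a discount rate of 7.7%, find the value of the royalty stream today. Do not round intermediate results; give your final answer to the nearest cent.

D_1 = 4687.46000
D_2 = 4926.52046
D_3 = 5177.77300
Terminal value at year 3: TV = D_3×(1+g_2)/(r−g_2) = 5224.37296/0.068 = 76829.01412
P_0 = D_1/(1+r)^1 + D_2/(1+r)^2 + D_3/(1+r)^3 + TV/(1+r)^3
    = 4352.33055 + 4247.26036 + 4144.72668 + 61500.42974 = 74244.74732

£74244.75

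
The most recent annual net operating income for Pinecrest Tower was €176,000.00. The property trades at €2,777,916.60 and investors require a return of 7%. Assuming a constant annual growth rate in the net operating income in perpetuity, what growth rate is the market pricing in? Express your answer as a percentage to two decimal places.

P = D₀(1+g)/(r−g) ⇒ P(r−g) = D₀(1+g) ⇒ g(P+D₀) = P·r − D₀
g = (P·r − D₀)/(P + D₀) = (€2,777,916.60×0.07 − €176,000.00) / (€2,777,916.60 + €176,000.00) = 0.006247

0.62%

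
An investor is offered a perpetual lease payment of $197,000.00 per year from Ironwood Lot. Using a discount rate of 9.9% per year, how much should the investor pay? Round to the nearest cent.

$1989898.99

Level perpetuity: PV = C / r = $197,000.00 / 0.099 = $1,989,898.99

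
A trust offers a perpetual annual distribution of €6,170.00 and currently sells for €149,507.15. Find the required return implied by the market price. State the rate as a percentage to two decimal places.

4.13%

P = C/r ⇒ r = C/P = €6,170.00/€149,507.15 = 0.041269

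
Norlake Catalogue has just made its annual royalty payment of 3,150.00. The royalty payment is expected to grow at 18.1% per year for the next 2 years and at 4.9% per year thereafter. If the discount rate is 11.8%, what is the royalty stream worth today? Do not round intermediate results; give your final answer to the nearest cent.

60280.88

D_1 = 3720.15000
D_2 = 4393.49715
Terminal value at year 2: TV = D_2×(1+g_2)/(r−g_2) = 4608.77851/0.069 = 66793.89145
P_0 = D_1/(1+r)^1 + D_2/(1+r)^2 + TV/(1+r)^2
    = 3327.50447 + 3515.01143 + 53438.36222 = 60280.87812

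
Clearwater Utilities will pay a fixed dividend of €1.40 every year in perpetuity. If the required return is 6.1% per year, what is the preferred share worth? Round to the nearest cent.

Level perpetuity: PV = C / r = €1.40 / 0.061 = €22.95

€22.95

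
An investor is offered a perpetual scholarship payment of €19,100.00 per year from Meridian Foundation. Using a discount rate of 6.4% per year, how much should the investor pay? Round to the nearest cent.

€298437.50

Level perpetuity: PV = C / r = €19,100.00 / 0.064 = €298,437.50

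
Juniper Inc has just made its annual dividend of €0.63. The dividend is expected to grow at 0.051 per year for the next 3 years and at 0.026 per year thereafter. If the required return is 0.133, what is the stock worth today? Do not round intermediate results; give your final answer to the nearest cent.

D_1 = 0.66213
D_2 = 0.69590
D_3 = 0.73139
Terminal value at year 3: TV = D_3×(1+g_2)/(r−g_2) = 0.75041/0.107 = 7.01314
P_0 = D_1/(1+r)^1 + D_2/(1+r)^2 + D_3/(1+r)^3 + TV/(1+r)^3
    = 0.58440 + 0.54211 + 0.50287 + 4.82195 = 6.45133

€6.45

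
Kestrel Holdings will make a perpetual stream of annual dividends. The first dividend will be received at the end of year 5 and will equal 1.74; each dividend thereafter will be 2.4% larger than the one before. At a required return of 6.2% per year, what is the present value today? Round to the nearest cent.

Value at end of year 4: C₁ / (r − g) = 1.74 / (0.062 − 0.024) = 45.7895
Discount to today: PV = 45.7895 / (1 + 0.062)^4 = 45.7895 / 1.272032 = 36.00

36.00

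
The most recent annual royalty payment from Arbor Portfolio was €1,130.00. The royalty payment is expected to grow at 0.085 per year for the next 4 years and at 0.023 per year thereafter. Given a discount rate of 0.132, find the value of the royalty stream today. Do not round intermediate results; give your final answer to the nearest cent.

D_1 = 1226.05000
D_2 = 1330.26425
D_3 = 1443.33671
D_4 = 1566.02033
Terminal value at year 4: TV = D_4×(1+g_2)/(r−g_2) = 1602.03880/0.109 = 14697.60366
P_0 = D_1/(1+r)^1 + D_2/(1+r)^2 + D_3/(1+r)^3 + D_4/(1+r)^4 + TV/(1+r)^4
    = 1083.08304 + 1038.11404 + 995.01214 + 953.69979 + 8950.77880 = 13020.68781

€13020.69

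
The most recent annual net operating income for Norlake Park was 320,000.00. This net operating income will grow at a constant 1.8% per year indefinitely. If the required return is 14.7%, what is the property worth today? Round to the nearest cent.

D₁ = D₀ × (1 + g) = 320,000.00 × 1.018 = 325,760.0000
Growing perpetuity: P = D₁ / (r − g) = 325,760.0000 / (0.147 − 0.018) = 2,525,271.32

2525271.32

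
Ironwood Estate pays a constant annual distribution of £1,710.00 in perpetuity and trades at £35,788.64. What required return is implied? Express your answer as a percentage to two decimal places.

P = C/r ⇒ r = C/P = £1,710.00/£35,788.64 = 0.047781

4.78%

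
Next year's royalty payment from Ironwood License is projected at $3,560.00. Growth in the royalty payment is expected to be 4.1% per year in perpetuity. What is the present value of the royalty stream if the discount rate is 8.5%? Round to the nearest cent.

Growing perpetuity: P = D₁ / (r − g) = $3,560.0000 / (0.085 − 0.041) = $80,909.09

$80909.09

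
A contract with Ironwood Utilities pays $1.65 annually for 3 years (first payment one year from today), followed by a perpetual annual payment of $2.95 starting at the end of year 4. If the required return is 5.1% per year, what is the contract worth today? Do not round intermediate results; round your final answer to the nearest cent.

PV of 3-year annuity: $1.65 × [1 − (1+0.051)^−3] / 0.051 = 4.48495
Perpetuity value at year 3: $2.95 / 0.051 = 57.84314
PV of perpetuity: 57.84314 / (1+0.051)^3 = 49.82459
Total PV = 4.48495 + 49.82459 = 54.30954

$54.31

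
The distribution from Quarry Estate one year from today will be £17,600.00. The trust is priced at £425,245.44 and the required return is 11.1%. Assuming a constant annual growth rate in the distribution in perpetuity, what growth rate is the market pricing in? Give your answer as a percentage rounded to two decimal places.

P = D₁/(r−g) ⇒ g = r − D₁/P = 0.111 − £17,600.00/£425,245.44 = 0.069612

6.96%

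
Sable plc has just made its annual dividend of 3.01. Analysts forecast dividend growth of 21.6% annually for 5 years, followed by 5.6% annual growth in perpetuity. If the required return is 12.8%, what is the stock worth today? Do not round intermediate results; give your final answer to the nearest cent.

83.23

D_1 = 3.66016
D_2 = 4.45075
D_3 = 5.41212
D_4 = 6.58113
D_5 = 8.00266
Terminal value at year 5: TV = D_5×(1+g_2)/(r−g_2) = 8.45081/0.072 = 117.37235
P_0 = D_1/(1+r)^1 + D_2/(1+r)^2 + D_3/(1+r)^3 + D_4/(1+r)^4 + D_5/(1+r)^5 + TV/(1+r)^5
    = 3.24482 + 3.49796 + 3.77086 + 4.06504 + 4.38217 + 64.27177 = 83.23262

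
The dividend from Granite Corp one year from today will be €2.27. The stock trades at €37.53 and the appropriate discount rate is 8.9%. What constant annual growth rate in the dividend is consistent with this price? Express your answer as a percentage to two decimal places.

2.85%

P = D₁/(r−g) ⇒ g = r − D₁/P = 0.089 − €2.27/€37.53 = 0.028515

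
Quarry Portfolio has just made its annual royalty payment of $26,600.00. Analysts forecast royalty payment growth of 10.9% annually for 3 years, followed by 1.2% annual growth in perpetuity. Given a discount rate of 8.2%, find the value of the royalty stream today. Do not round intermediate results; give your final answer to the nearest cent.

D_1 = 29499.40000
D_2 = 32714.83460
D_3 = 36280.75157
Terminal value at year 3: TV = D_3×(1+g_2)/(r−g_2) = 36716.12059/0.07 = 524516.00843
P_0 = D_1/(1+r)^1 + D_2/(1+r)^2 + D_3/(1+r)^3 + TV/(1+r)^3
    = 27263.77079 + 27944.10519 + 28641.41650 + 414073.04995 = 497922.34243

$497922.34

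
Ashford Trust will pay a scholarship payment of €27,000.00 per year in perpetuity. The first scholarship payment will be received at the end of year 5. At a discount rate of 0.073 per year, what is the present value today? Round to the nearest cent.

€279024.29

Value at end of year 4: C / r = €27,000.00 / 0.073 = €369,863.0137
Discount to today: PV = €369,863.0137 / (1 + 0.073)^4 = €369,863.0137 / 1.325558 = €279,024.29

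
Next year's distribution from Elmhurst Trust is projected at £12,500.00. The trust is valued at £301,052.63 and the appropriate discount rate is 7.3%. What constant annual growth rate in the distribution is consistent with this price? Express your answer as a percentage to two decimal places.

P = D₁/(r−g) ⇒ g = r − D₁/P = 0.073 − £12,500.00/£301,052.63 = 0.031479

3.15%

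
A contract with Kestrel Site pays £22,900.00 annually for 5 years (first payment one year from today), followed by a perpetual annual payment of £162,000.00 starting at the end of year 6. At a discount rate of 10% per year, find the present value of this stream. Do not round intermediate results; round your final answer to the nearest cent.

£1092701.56

PV of 5-year annuity: £22,900.00 × [1 − (1+0.1)^−5] / 0.1 = 86809.01702
Perpetuity value at year 5: £162,000.00 / 0.1 = 1620000.00000
PV of perpetuity: 1620000.00000 / (1+0.1)^5 = 1005892.54336
Total PV = 86809.01702 + 1005892.54336 = 1092701.56038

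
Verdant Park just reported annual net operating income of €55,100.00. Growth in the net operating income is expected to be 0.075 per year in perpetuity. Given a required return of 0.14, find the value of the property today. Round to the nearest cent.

D₁ = D₀ × (1 + g) = €55,100.00 × 1.075 = €59,232.5000
Growing perpetuity: P = D₁ / (r − g) = €59,232.5000 / (0.14 − 0.075) = €911,269.23

€911269.23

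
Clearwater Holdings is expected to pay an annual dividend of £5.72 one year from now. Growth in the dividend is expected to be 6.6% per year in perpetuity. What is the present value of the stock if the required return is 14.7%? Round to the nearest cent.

Growing perpetuity: P = D₁ / (r − g) = £5.7200 / (0.147 − 0.066) = £70.62

£70.62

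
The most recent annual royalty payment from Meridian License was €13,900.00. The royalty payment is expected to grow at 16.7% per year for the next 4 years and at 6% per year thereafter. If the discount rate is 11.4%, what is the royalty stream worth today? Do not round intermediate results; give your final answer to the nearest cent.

€391136.81

D_1 = 16221.30000
D_2 = 18930.25710
D_3 = 22091.61004
D_4 = 25780.90891
Terminal value at year 4: TV = D_4×(1+g_2)/(r−g_2) = 27327.76345/0.054 = 506069.69345
P_0 = D_1/(1+r)^1 + D_2/(1+r)^2 + D_3/(1+r)^3 + D_4/(1+r)^4 + TV/(1+r)^4
    = 14561.31059 + 15254.08390 + 15979.81679 + 16740.07738 + 328601.51888 = 391136.80754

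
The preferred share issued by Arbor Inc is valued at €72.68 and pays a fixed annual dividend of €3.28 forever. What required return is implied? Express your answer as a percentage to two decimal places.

4.51%

P = C/r ⇒ r = C/P = €3.28/€72.68 = 0.045129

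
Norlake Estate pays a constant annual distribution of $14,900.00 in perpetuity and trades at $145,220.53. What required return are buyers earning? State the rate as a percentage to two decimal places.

10.26%

P = C/r ⇒ r = C/P = $14,900.00/$145,220.53 = 0.102603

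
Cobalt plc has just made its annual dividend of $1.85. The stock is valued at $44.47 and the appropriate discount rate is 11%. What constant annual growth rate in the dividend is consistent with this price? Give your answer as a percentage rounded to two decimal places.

P = D₀(1+g)/(r−g) ⇒ P(r−g) = D₀(1+g) ⇒ g(P+D₀) = P·r − D₀
g = (P·r − D₀)/(P + D₀) = ($44.47×0.11 − $1.85) / ($44.47 + $1.85) = 0.065667

6.57%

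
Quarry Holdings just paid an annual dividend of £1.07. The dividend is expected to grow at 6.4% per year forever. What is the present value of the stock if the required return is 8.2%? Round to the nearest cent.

D₁ = D₀ × (1 + g) = £1.07 × 1.064 = £1.1385
Growing perpetuity: P = D₁ / (r − g) = £1.1385 / (0.082 − 0.064) = £63.25

£63.25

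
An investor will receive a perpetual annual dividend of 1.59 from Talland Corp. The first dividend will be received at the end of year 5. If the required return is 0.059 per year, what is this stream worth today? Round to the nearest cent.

21.43

Value at end of year 4: C / r = 1.59 / 0.059 = 26.9492
Discount to today: PV = 26.9492 / (1 + 0.059)^4 = 26.9492 / 1.257720 = 21.43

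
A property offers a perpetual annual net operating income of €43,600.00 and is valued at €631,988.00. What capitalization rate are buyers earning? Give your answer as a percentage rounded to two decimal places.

P = C/r ⇒ r = C/P = €43,600.00/€631,988.00 = 0.068989

6.90%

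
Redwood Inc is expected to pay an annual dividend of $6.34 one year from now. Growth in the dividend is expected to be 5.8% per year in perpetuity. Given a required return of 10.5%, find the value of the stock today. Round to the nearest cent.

Growing perpetuity: P = D₁ / (r − g) = $6.3400 / (0.105 − 0.058) = $134.89

$134.89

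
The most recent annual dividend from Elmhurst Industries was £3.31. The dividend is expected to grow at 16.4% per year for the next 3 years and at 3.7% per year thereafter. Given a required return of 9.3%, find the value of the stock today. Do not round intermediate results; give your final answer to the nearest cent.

D_1 = 3.85284
D_2 = 4.48471
D_3 = 5.22020
Terminal value at year 3: TV = D_3×(1+g_2)/(r−g_2) = 5.41334/0.056 = 96.66687
P_0 = D_1/(1+r)^1 + D_2/(1+r)^2 + D_3/(1+r)^3 + TV/(1+r)^3
    = 3.52501 + 3.75399 + 3.99785 + 74.03161 = 85.30847

£85.31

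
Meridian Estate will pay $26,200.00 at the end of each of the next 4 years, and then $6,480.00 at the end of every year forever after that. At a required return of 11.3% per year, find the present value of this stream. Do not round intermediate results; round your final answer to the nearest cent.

PV of 4-year annuity: $26,200.00 × [1 − (1+0.113)^−4] / 0.113 = 80766.15641
Perpetuity value at year 4: $6,480.00 / 0.113 = 57345.13274
PV of perpetuity: 57345.13274 / (1+0.113)^4 = 37369.38108
Total PV = 80766.15641 + 37369.38108 = 118135.53749

$118135.54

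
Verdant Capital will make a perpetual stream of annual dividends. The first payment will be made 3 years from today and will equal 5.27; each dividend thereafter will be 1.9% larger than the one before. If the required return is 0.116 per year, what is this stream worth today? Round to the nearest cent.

Value at end of year 2: C₁ / (r − g) = 5.27 / (0.116 − 0.019) = 54.3299
Discount to today: PV = 54.3299 / (1 + 0.116)^2 = 54.3299 / 1.245456 = 43.62

43.62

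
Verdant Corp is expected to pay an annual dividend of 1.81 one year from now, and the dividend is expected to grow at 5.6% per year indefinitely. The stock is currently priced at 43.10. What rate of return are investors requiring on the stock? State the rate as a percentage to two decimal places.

9.80%

P = D₁/(r − g) ⇒ r = D₁/P + g = 1.8100/43.10 + 0.056 = 0.041995 + 0.056 = 0.097995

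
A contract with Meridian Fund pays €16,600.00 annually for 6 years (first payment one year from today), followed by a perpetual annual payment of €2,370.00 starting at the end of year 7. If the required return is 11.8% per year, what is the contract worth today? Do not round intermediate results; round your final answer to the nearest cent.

€78922.97

PV of 6-year annuity: €16,600.00 × [1 − (1+0.118)^−6] / 0.118 = 68637.70811
Perpetuity value at year 6: €2,370.00 / 0.118 = 20084.74576
PV of perpetuity: 20084.74576 / (1+0.118)^6 = 10285.26575
Total PV = 68637.70811 + 10285.26575 = 78922.97386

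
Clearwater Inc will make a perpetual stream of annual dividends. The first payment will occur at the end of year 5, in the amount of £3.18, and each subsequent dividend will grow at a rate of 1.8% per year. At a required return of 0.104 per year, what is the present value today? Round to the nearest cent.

£24.89

Value at end of year 4: C₁ / (r − g) = £3.18 / (0.104 − 0.018) = £36.9767
Discount to today: PV = £36.9767 / (1 + 0.104)^4 = £36.9767 / 1.485512 = £24.89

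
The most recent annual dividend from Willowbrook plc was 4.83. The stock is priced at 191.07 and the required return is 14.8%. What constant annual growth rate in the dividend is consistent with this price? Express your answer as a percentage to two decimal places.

P = D₀(1+g)/(r−g) ⇒ P(r−g) = D₀(1+g) ⇒ g(P+D₀) = P·r − D₀
g = (P·r − D₀)/(P + D₀) = (191.07×0.148 − 4.83) / (191.07 + 4.83) = 0.119696

11.97%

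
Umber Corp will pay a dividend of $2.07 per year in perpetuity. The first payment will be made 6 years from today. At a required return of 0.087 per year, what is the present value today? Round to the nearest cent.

$15.68

Value at end of year 5: C / r = $2.07 / 0.087 = $23.7931
Discount to today: PV = $23.7931 / (1 + 0.087)^5 = $23.7931 / 1.517566 = $15.68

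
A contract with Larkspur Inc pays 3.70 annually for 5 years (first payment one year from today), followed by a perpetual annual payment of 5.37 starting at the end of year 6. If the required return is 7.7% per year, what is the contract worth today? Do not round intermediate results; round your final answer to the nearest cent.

PV of 5-year annuity: 3.70 × [1 − (1+0.077)^−5] / 0.077 = 14.89058
Perpetuity value at year 5: 5.37 / 0.077 = 69.74026
PV of perpetuity: 69.74026 / (1+0.077)^5 = 48.12880
Total PV = 14.89058 + 48.12880 = 63.01938

63.02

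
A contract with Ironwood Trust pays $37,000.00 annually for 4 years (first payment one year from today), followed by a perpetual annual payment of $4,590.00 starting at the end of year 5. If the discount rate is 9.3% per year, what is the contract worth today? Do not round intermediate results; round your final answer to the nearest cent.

PV of 4-year annuity: $37,000.00 × [1 − (1+0.093)^−4] / 0.093 = 119084.53799
Perpetuity value at year 4: $4,590.00 / 0.093 = 49354.83871
PV of perpetuity: 49354.83871 / (1+0.093)^4 = 34581.91900
Total PV = 119084.53799 + 34581.91900 = 153666.45699

$153666.46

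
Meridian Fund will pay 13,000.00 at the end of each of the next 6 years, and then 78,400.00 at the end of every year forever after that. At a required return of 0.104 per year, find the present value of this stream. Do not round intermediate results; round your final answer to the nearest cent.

472320.14

PV of 6-year annuity: 13,000.00 × [1 − (1+0.104)^−6] / 0.104 = 55960.82824
Perpetuity value at year 6: 78,400.00 / 0.104 = 753846.15385
PV of perpetuity: 753846.15385 / (1+0.104)^6 = 416359.31277
Total PV = 55960.82824 + 416359.31277 = 472320.14101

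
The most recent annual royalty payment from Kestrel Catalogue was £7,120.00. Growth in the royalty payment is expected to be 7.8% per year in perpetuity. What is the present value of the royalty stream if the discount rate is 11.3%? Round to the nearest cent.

£219296.00

D₁ = D₀ × (1 + g) = £7,120.00 × 1.078 = £7,675.3600
Growing perpetuity: P = D₁ / (r − g) = £7,675.3600 / (0.113 − 0.078) = £219,296.00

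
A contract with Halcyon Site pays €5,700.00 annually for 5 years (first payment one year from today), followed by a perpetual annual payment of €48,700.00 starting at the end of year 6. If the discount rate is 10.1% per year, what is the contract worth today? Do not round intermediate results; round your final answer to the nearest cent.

PV of 5-year annuity: €5,700.00 × [1 − (1+0.101)^−5] / 0.101 = 21552.39786
Perpetuity value at year 5: €48,700.00 / 0.101 = 482178.21782
PV of perpetuity: 482178.21782 / (1+0.101)^5 = 298037.55544
Total PV = 21552.39786 + 298037.55544 = 319589.95329

€319589.95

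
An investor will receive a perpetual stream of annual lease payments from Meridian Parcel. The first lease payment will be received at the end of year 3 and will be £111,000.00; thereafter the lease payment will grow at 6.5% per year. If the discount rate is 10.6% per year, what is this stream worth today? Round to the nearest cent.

£2213241.82

Value at end of year 2: C₁ / (r − g) = £111,000.00 / (0.106 − 0.065) = £2,707,317.0732
Discount to today: PV = £2,707,317.0732 / (1 + 0.106)^2 = £2,707,317.0732 / 1.223236 = £2,213,241.82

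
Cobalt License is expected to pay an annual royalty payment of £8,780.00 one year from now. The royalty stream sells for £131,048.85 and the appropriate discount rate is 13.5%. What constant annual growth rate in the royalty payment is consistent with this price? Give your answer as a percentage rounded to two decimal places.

P = D₁/(r−g) ⇒ g = r − D₁/P = 0.135 − £8,780.00/£131,048.85 = 0.068002

6.80%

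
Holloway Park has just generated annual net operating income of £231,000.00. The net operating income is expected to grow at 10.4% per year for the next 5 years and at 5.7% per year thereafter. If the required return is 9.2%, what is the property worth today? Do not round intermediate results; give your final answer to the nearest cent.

£8561664.57

D_1 = 255024.00000
D_2 = 281546.49600
D_3 = 310827.33158
D_4 = 343153.37407
D_5 = 378841.32497
Terminal value at year 5: TV = D_5×(1+g_2)/(r−g_2) = 400435.28050/0.035 = 11441008.01415
P_0 = D_1/(1+r)^1 + D_2/(1+r)^2 + D_3/(1+r)^3 + D_4/(1+r)^4 + D_5/(1+r)^5 + TV/(1+r)^5
    = 233538.46154 + 236104.81826 + 238699.37670 + 241322.44677 + 243974.34179 + 7368025.12219 = 8561664.56725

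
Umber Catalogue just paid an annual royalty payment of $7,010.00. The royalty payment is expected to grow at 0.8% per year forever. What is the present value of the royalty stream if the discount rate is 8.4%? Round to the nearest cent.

$92974.74

D₁ = D₀ × (1 + g) = $7,010.00 × 1.008 = $7,066.0800
Growing perpetuity: P = D₁ / (r − g) = $7,066.0800 / (0.084 − 0.008) = $92,974.74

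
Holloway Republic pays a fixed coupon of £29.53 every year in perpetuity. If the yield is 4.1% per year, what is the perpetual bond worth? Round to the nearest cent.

£720.24

Level perpetuity: PV = C / r = £29.53 / 0.041 = £720.24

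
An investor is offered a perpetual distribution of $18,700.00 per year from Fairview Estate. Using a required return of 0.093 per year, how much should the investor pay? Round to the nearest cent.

$201075.27

Level perpetuity: PV = C / r = $18,700.00 / 0.093 = $201,075.27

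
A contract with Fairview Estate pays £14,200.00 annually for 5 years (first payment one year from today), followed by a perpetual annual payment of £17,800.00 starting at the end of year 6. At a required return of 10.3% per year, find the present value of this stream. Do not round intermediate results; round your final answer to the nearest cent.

PV of 5-year annuity: £14,200.00 × [1 − (1+0.103)^−5] / 0.103 = 53419.15205
Perpetuity value at year 5: £17,800.00 / 0.103 = 172815.53398
PV of perpetuity: 172815.53398 / (1+0.103)^5 = 105853.49831
Total PV = 53419.15205 + 105853.49831 = 159272.65036

£159272.65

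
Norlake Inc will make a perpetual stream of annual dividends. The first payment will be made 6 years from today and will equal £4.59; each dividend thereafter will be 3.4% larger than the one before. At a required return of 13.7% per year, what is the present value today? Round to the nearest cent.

£23.45

Value at end of year 5: C₁ / (r − g) = £4.59 / (0.137 − 0.034) = £44.5631
Discount to today: PV = £44.5631 / (1 + 0.137)^5 = £44.5631 / 1.900213 = £23.45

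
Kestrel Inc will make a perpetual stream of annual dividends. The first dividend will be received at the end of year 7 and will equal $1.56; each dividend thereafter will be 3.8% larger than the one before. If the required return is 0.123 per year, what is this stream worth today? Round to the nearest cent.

Value at end of year 6: C₁ / (r − g) = $1.56 / (0.123 − 0.038) = $18.3529
Discount to today: PV = $18.3529 / (1 + 0.123)^6 = $18.3529 / 2.005758 = $9.15

$9.15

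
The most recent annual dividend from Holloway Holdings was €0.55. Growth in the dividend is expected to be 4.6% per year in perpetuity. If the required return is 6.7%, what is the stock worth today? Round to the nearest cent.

€27.40

D₁ = D₀ × (1 + g) = €0.55 × 1.046 = €0.5753
Growing perpetuity: P = D₁ / (r − g) = €0.5753 / (0.067 − 0.046) = €27.40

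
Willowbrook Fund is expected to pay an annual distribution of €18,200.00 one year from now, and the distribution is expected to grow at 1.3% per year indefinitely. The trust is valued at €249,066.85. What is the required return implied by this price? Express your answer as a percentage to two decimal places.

8.61%

P = D₁/(r − g) ⇒ r = D₁/P + g = €18,200.0000/€249,066.85 + 0.013 = 0.073073 + 0.013 = 0.086073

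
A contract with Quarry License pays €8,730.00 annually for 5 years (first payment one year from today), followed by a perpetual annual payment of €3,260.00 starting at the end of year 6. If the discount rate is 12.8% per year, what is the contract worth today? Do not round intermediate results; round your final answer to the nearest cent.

€44802.26

PV of 5-year annuity: €8,730.00 × [1 − (1+0.128)^−5] / 0.128 = 30855.86236
Perpetuity value at year 5: €3,260.00 / 0.128 = 25468.75000
PV of perpetuity: 25468.75000 / (1+0.128)^5 = 13946.40048
Total PV = 30855.86236 + 13946.40048 = 44802.26284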